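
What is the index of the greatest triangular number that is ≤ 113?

14

Solve n(n+1)/2 ≤ 113 for integer n.
n = 14 gives 105 ≤ 113, while n = 15 gives 120 > 113; so the answer is index 14.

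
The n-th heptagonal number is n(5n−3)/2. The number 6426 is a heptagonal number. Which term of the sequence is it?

51

Set n(5n−3)/2 = 6426, giving 5n² − 3n − 12852 = 0.
The discriminant is 9 + 40·6426 = 257049, and √257049 = 507.
So n = (3 + 507) / 10 = 510/10 = 51.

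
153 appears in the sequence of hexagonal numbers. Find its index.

9

Set n(2n−1) = 153, giving 2n² − n − 153 = 0.
The discriminant is 1 + 8·153 = 1225, and √1225 = 35.
So n = (1 + 35) / 4 = 36/4 = 9.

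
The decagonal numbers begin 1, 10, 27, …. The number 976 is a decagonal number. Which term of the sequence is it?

Set n(4n−3) = 976, giving 4n² − 3n − 976 = 0.
The discriminant is 9 + 16·976 = 15625, and √15625 = 125.
So n = (3 + 125) / 8 = 128/8 = 16.
Check: 16·(4·16 − 3) = 976. ✓

16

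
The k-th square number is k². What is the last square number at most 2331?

Solve n² ≤ 2331 for integer n.
n = 48 gives 2304 ≤ 2331, while n = 49 gives 2401 > 2331; so the answer is 2304.

2304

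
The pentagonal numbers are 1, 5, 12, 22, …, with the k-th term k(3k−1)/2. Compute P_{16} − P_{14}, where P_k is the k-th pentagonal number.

16·(3·16 − 1)/2 = 376 and 14·(3·14 − 1)/2 = 287.
Difference: 376 − 287 = 89.

89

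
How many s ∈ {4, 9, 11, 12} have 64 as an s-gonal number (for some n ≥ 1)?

2

s = 4: P(4, 8) = 64. ✓
s = 9: P(9, 4) = 46 and P(9, 5) = 75; 64 is not s-gonal.
s = 11: P(11, 4) = 58 and P(11, 5) = 95; 64 is not s-gonal.
s = 12: P(12, 4) = 64. ✓
Hits: s ∈ {4, 12} → 2.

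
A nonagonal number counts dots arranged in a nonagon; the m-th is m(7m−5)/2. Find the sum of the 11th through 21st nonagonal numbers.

Σ i(7i−5)/2 = (7Σi² − 5Σi) / 2 over i = 11..21.
Σi = 231 − 55 = 176 and Σi² = 3311 − 385 = 2926.
(7·2926 − 5·176) / 2 = 19602/2 = 9801.

9801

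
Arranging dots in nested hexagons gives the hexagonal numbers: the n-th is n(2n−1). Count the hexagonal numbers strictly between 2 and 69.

The n-th hexagonal number is n(2n−1).
Smallest index with value > 2: n = 2 (giving 6).
Largest index with value < 69: n = 6 (giving 66).
Indices 2 through 6: 5 terms.

5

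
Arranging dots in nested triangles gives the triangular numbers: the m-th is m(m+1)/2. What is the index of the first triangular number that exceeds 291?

24

Solve n(n+1)/2 > 291 for integer n.
The largest n with value ≤ 291 is 23 (since 276 ≤ 291 < 300), so the first above is n = 24, value 300.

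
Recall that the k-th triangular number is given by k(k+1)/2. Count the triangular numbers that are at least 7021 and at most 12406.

The n-th triangular number is n(n+1)/2.
Smallest index with value ≥ 7021: n = 118 (giving 7021).
Largest index with value ≤ 12406: n = 157 (giving 12403).
Indices 118 through 157: 40 terms.

40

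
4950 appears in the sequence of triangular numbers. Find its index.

99

Set n(n+1)/2 = 4950, giving n² + n − 9900 = 0.
So n = (-1 + 199) / 2 = 198/2 = 99.
Check: 99·100/2 = 4950. ✓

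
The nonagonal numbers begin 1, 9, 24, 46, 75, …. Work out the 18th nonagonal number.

The 18th nonagonal number is n(7n−5)/2 with n = 18.
18·(7·18 − 5)/2 = 18·121/2 = 1089.

1089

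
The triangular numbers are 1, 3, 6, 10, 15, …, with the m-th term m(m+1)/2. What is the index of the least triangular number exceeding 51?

Solve n(n+1)/2 > 51 for integer n.
The largest n with value ≤ 51 is 9 (since 45 ≤ 51 < 55), so the first above is n = 10, value 55.

10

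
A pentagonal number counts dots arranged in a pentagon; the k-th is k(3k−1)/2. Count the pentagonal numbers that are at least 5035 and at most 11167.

The n-th pentagonal number is n(3n−1)/2.
Smallest index with value ≥ 5035: n = 59 (giving 5192).
Largest index with value ≤ 11167: n = 86 (giving 11051).
Indices 59 through 86: 28 terms.

28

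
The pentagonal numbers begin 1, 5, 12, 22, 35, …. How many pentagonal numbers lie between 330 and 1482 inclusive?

17

The n-th pentagonal number is n(3n−1)/2.
Smallest index with value ≥ 330: n = 15 (giving 330).
Largest index with value ≤ 1482: n = 31 (giving 1426).
Indices 15 through 31: 17 terms.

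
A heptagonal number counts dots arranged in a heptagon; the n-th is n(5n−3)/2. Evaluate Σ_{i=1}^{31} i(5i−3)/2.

Σ i(5i−3)/2 = (5Σi² − 3Σi) / 2 over i = 1..31.
Σi = 496 and Σi² = 10416.
(5·10416 − 3·496) / 2 = 50592/2 = 25296.

25296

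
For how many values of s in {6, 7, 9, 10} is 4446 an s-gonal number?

s = 6: P(6, 47) = 4371 and P(6, 48) = 4560; 4446 is not s-gonal.
s = 7: P(7, 42) = 4347 and P(7, 43) = 4558; 4446 is not s-gonal.
s = 9: P(9, 36) = 4446. ✓
s = 10: P(10, 33) = 4257 and P(10, 34) = 4522; 4446 is not s-gonal.
Hits: s ∈ {9} → 1.

1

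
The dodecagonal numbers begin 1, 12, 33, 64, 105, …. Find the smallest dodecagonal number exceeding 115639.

Solve n(5n−4) > 115639 for integer n.
The largest n with value ≤ 115639 is 152 (since 114912 ≤ 115639 < 116433), so the first above is n = 153, value 116433.

116433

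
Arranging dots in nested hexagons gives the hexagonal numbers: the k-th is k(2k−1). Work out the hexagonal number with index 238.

238·(2·238 − 1) = 238·475 = 113050.

113050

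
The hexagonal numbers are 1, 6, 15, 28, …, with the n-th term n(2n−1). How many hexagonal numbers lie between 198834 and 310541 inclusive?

The n-th hexagonal number is n(2n−1).
Smallest index with value ≥ 198834: n = 316 (giving 199396).
Largest index with value ≤ 310541: n = 394 (giving 310078).
Indices 316 through 394: 79 terms.

79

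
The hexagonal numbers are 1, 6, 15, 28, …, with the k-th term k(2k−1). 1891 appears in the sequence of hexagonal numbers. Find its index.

31

Set n(2n−1) = 1891, giving 2n² − n − 1891 = 0.
So n = (1 + 123) / 4 = 124/4 = 31.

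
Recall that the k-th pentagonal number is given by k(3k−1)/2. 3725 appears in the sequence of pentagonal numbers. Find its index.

50

Set n(3n−1)/2 = 3725, giving 3n² − n − 7450 = 0.
So n = (1 + 299) / 6 = 300/6 = 50.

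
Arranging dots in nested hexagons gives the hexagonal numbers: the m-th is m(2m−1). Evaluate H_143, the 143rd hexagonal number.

40755

The 143rd hexagonal number is n(2n−1) with n = 143.
143·(2·143 − 1) = 143·285 = 40755.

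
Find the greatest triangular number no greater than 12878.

Solve n(n+1)/2 ≤ 12878 for integer n.
n = 159 gives 12720 ≤ 12878, while n = 160 gives 12880 > 12878; so the answer is 12720.

12720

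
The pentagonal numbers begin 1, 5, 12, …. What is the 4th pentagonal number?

22

The 4th pentagonal number is n(3n−1)/2 with n = 4.
4·(3·4 − 1)/2 = 4·11/2 = 22.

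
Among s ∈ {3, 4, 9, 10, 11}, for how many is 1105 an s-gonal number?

1

s = 3: P(3, 46) = 1081 and P(3, 47) = 1128; 1105 is not s-gonal.
s = 4: P(4, 33) = 1089 and P(4, 34) = 1156; 1105 is not s-gonal.
s = 9: P(9, 18) = 1089 and P(9, 19) = 1216; 1105 is not s-gonal.
s = 10: P(10, 17) = 1105. ✓
s = 11: P(11, 16) = 1096 and P(11, 17) = 1241; 1105 is not s-gonal.
Hits: s ∈ {10} → 1.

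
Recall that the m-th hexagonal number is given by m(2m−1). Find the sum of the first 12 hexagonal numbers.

1222

Σ i(2i−1) = 2Σi² − Σi over i = 1..12.
Σi = 78 and Σi² = 650.
2·650 − 1·78 = 1222.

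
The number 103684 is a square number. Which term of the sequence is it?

We need n² = 103684, so n = √103684 = 322.
Check: 322² = 103684. ✓

322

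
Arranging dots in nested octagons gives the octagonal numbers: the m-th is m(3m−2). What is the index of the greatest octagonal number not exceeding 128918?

207

Solve n(3n−2) ≤ 128918 for integer n.
n = 207 gives 128133 ≤ 128918, while n = 208 gives 129376 > 128918; so the answer is index 207.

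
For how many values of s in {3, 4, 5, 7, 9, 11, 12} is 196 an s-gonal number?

s = 3: P(3, 19) = 190 and P(3, 20) = 210; 196 is not s-gonal.
s = 4: P(4, 14) = 196. ✓
s = 5: P(5, 11) = 176 and P(5, 12) = 210; 196 is not s-gonal.
s = 7: P(7, 9) = 189 and P(7, 10) = 235; 196 is not s-gonal.
s = 9: P(9, 7) = 154 and P(9, 8) = 204; 196 is not s-gonal.
s = 11: P(11, 7) = 196. ✓
s = 12: P(12, 6) = 156 and P(12, 7) = 217; 196 is not s-gonal.
Hits: s ∈ {4, 11} → 2.

2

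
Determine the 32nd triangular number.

528

The 32nd triangular number is n(n+1)/2 with n = 32.
32·33/2 = 1056/2 = 528.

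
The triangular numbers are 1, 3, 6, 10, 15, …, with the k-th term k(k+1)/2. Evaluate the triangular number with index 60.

1830

The 60th triangular number is n(n+1)/2 with n = 60.
60·61/2 = 3660/2 = 1830.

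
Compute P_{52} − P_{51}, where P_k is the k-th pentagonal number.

Consecutive pentagonal numbers differ by 3n − 2: here 3·52 − 2 = 154.

154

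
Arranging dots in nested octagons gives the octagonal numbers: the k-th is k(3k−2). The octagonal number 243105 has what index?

Set n(3n−2) = 243105, giving 3n² − 2n − 243105 = 0.
The discriminant is 4 + 12·243105 = 2917264, and √2917264 = 1708.
So n = (2 + 1708) / 6 = 1710/6 = 285.

285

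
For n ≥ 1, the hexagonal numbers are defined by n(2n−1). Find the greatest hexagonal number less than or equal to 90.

66

Solve n(2n−1) ≤ 90 for integer n.
n = 6 gives 66 ≤ 90, while n = 7 gives 91 > 90; so the answer is 66.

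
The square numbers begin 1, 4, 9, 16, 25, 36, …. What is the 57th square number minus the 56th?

n² − (n−1)² = 2n − 1, so 57² − 56² = 2·57 − 1 = 113.

113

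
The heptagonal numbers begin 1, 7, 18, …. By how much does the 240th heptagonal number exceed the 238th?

2387

240·(5·240 − 3)/2 = 143640 and 238·(5·238 − 3)/2 = 141253.
Difference: 143640 − 141253 = 2387.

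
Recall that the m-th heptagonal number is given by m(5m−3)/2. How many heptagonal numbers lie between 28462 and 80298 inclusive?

73

The n-th heptagonal number is n(5n−3)/2.
Smallest index with value ≥ 28462: n = 107 (giving 28462).
Largest index with value ≤ 80298: n = 179 (giving 79834).
Indices 107 through 179: 73 terms.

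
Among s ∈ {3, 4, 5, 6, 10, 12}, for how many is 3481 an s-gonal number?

s = 3: P(3, 82) = 3403 and P(3, 83) = 3486; 3481 is not s-gonal.
s = 4: P(4, 59) = 3481. ✓
s = 5: P(5, 48) = 3432 and P(5, 49) = 3577; 3481 is not s-gonal.
s = 6: P(6, 41) = 3321 and P(6, 42) = 3486; 3481 is not s-gonal.
s = 10: P(10, 29) = 3277 and P(10, 30) = 3510; 3481 is not s-gonal.
s = 12: P(12, 26) = 3276 and P(12, 27) = 3537; 3481 is not s-gonal.
Hits: s ∈ {4} → 1.

1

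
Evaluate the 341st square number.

116281

The 341st square number is n² with n = 341.
341² = 116281.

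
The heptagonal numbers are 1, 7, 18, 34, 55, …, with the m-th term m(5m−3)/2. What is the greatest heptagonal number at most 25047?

24850

Solve n(5n−3)/2 ≤ 25047 for integer n.
n = 100 gives 24850 ≤ 25047, while n = 101 gives 25351 > 25047; so the answer is 24850.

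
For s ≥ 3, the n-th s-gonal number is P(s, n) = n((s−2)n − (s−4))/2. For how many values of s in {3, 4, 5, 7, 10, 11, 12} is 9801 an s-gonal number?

2

s = 3: P(3, 139) = 9730 and P(3, 140) = 9870; 9801 is not s-gonal.
s = 4: P(4, 99) = 9801. ✓
s = 5: P(5, 81) = 9801. ✓
s = 7: P(7, 62) = 9517 and P(7, 63) = 9828; 9801 is not s-gonal.
s = 10: P(10, 49) = 9457 and P(10, 50) = 9850; 9801 is not s-gonal.
s = 11: P(11, 47) = 9776 and P(11, 48) = 10200; 9801 is not s-gonal.
s = 12: P(12, 44) = 9504 and P(12, 45) = 9945; 9801 is not s-gonal.
Hits: s ∈ {4, 5} → 2.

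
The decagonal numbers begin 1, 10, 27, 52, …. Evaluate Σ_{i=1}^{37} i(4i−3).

Σ i(4i−3) = 4Σi² − 3Σi over i = 1..37.
Σi = 703 and Σi² = 17575.
4·17575 − 3·703 = 68191.

68191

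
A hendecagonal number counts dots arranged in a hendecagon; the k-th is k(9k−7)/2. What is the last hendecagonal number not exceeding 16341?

Solve n(9n−7)/2 ≤ 16341 for integer n.
n = 60 gives 15990 ≤ 16341, while n = 61 gives 16531 > 16341; so the answer is 15990.

15990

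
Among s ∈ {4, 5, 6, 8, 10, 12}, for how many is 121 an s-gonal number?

1

s = 4: P(4, 11) = 121. ✓
s = 5: P(5, 9) = 117 and P(5, 10) = 145; 121 is not s-gonal.
s = 6: P(6, 8) = 120 and P(6, 9) = 153; 121 is not s-gonal.
s = 8: P(8, 6) = 96 and P(8, 7) = 133; 121 is not s-gonal.
s = 10: P(10, 5) = 85 and P(10, 6) = 126; 121 is not s-gonal.
s = 12: P(12, 5) = 105 and P(12, 6) = 156; 121 is not s-gonal.
Hits: s ∈ {4} → 1.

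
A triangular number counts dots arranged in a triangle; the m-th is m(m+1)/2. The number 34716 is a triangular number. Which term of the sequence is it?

263

Set n(n+1)/2 = 34716, giving n² + n − 69432 = 0.
The discriminant is 1 + 8·34716 = 277729, and √277729 = 527.
So n = (-1 + 527) / 2 = 526/2 = 263.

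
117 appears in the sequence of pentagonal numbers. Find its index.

Set n(3n−1)/2 = 117, giving 3n² − n − 234 = 0.
The discriminant is 1 + 24·117 = 2809, and √2809 = 53.
So n = (1 + 53) / 6 = 54/6 = 9.
Check: 9·(3·9 − 1)/2 = 117. ✓

9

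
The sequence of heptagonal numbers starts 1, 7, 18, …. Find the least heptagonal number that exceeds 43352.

Solve n(5n−3)/2 > 43352 for integer n.
The largest n with value ≤ 43352 is 131 (since 42706 ≤ 43352 < 43362), so the first above is n = 132, value 43362.

43362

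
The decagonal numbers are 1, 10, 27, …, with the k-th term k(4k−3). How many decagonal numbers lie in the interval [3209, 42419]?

The n-th decagonal number is n(4n−3).
Smallest index with value ≥ 3209: n = 29 (giving 3277).
Largest index with value ≤ 42419: n = 103 (giving 42127).
Indices 29 through 103: 75 terms.

75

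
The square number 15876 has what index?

126

We need n² = 15876, so n = √15876 = 126.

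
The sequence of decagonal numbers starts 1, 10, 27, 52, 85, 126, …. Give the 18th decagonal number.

The 18th decagonal number is n(4n−3) with n = 18.
18·(4·18 − 3) = 18·69 = 1242.

1242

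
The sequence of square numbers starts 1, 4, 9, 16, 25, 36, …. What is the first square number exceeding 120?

Solve n² > 120 for integer n.
The largest n with value ≤ 120 is 10 (since 100 ≤ 120 < 121), so the first above is n = 11, value 121.

121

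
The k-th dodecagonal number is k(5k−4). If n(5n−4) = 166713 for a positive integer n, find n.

Set n(5n−4) = 166713, giving 5n² − 4n − 166713 = 0.
The discriminant is 16 + 20·166713 = 3334276, and √3334276 = 1826.
So n = (4 + 1826) / 10 = 1830/10 = 183.

183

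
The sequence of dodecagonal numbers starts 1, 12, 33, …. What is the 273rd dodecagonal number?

371553

The 273rd dodecagonal number is n(5n−4) with n = 273.
273·(5·273 − 4) = 273·1361 = 371553.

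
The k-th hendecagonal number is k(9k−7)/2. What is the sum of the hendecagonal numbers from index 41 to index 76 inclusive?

564516

Σ i(9i−7)/2 = (9Σi² − 7Σi) / 2 over i = 41..76.
Σi = 2926 − 820 = 2106 and Σi² = 149226 − 22140 = 127086.
(9·127086 − 7·2106) / 2 = 1129032/2 = 564516.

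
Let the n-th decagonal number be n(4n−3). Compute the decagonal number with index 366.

534726

The 366th decagonal number is n(4n−3) with n = 366.
366·(4·366 − 3) = 366·1461 = 534726.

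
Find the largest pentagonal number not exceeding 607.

590

Solve n(3n−1)/2 ≤ 607 for integer n.
n = 20 gives 590 ≤ 607, while n = 21 gives 651 > 607; so the answer is 590.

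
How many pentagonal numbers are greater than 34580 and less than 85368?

The n-th pentagonal number is n(3n−1)/2.
Smallest index with value > 34580: n = 153 (giving 35037).
Largest index with value < 85368: n = 238 (giving 84847).
Indices 153 through 238: 86 terms.

86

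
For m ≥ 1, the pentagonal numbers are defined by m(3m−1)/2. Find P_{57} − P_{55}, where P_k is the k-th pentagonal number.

57·(3·57 − 1)/2 = 4845 and 55·(3·55 − 1)/2 = 4510.
Difference: 4845 − 4510 = 335.

335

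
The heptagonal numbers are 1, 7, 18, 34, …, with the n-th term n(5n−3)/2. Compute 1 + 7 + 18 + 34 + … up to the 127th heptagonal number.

Σ i(5i−3)/2 = (5Σi² − 3Σi) / 2 over i = 1..127.
Σi = 8128 and Σi² = 690880.
(5·690880 − 3·8128) / 2 = 3430016/2 = 1715008.

1715008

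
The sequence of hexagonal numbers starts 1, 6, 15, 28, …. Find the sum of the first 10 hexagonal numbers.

715

Σ i(2i−1) = 2Σi² − Σi over i = 1..10.
Σi = 55 and Σi² = 385.
2·385 − 1·55 = 715.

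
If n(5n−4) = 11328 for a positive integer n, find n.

48

Set n(5n−4) = 11328, giving 5n² − 4n − 11328 = 0.
The discriminant is 16 + 20·11328 = 226576, and √226576 = 476.
So n = (4 + 476) / 10 = 480/10 = 48.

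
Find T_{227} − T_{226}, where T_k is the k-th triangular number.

Consecutive triangular numbers differ by n: T_{227} − T_{226} = 227.

227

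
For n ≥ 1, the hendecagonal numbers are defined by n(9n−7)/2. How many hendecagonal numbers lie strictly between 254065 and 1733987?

383

The n-th hendecagonal number is n(9n−7)/2.
Smallest index with value > 254065: n = 239 (giving 256208).
Largest index with value < 1733987: n = 621 (giving 1733211).
Indices 239 through 621: 383 terms.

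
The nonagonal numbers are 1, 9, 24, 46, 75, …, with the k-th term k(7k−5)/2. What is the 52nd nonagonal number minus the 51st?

Consecutive nonagonal numbers differ by 7n − 6: here 7·52 − 6 = 358.

358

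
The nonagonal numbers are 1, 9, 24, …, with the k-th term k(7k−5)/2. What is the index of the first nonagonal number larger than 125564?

Solve n(7n−5)/2 > 125564 for integer n.
The largest n with value ≤ 125564 is 189 (since 124551 ≤ 125564 < 125875), so the first above is n = 190, value 125875.

190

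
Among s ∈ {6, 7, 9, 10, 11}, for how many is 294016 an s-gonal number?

1

s = 6: P(6, 383) = 292995 and P(6, 384) = 294528; 294016 is not s-gonal.
s = 7: P(7, 343) = 293608 and P(7, 344) = 295324; 294016 is not s-gonal.
s = 9: P(9, 290) = 293625 and P(9, 291) = 295656; 294016 is not s-gonal.
s = 10: P(10, 271) = 292951 and P(10, 272) = 295120; 294016 is not s-gonal.
s = 11: P(11, 256) = 294016. ✓
Hits: s ∈ {11} → 1.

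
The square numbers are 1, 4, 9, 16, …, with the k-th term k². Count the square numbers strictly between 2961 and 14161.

64

The n-th square number is n².
Smallest index with value > 2961: n = 55 (giving 3025).
Largest index with value < 14161: n = 118 (giving 13924).
Indices 55 through 118: 64 terms.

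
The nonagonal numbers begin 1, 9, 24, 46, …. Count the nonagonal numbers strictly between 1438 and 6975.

The n-th nonagonal number is n(7n−5)/2.
Smallest index with value > 1438: n = 21 (giving 1491).
Largest index with value < 6975: n = 44 (giving 6666).
Indices 21 through 44: 24 terms.

24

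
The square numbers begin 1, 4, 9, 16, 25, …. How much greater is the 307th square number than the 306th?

613

n² − (n−1)² = 2n − 1, so 307² − 306² = 2·307 − 1 = 613.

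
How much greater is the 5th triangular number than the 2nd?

12

5·6/2 = 15 and 2·3/2 = 3.
Difference: 15 − 3 = 12.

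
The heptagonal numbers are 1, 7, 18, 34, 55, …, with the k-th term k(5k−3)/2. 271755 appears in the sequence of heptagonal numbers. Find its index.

Set n(5n−3)/2 = 271755, giving 5n² − 3n − 543510 = 0.
The discriminant is 9 + 40·271755 = 10870209, and √10870209 = 3297.
So n = (3 + 3297) / 10 = 3300/10 = 330.

330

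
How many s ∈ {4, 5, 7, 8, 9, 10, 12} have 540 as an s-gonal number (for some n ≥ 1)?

s = 4: P(4, 23) = 529 and P(4, 24) = 576; 540 is not s-gonal.
s = 5: P(5, 19) = 532 and P(5, 20) = 590; 540 is not s-gonal.
s = 7: P(7, 15) = 540. ✓
s = 8: P(8, 13) = 481 and P(8, 14) = 560; 540 is not s-gonal.
s = 9: P(9, 12) = 474 and P(9, 13) = 559; 540 is not s-gonal.
s = 10: P(10, 12) = 540. ✓
s = 12: P(12, 10) = 460 and P(12, 11) = 561; 540 is not s-gonal.
Hits: s ∈ {7, 10} → 2.

2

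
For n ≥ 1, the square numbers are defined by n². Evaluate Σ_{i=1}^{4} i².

Σ_{i=1}^{4} i² = 4·5·9/6 = 30.

30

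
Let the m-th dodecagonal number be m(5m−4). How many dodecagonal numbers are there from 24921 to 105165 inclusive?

The n-th dodecagonal number is n(5n−4).
Smallest index with value ≥ 24921: n = 71 (giving 24921).
Largest index with value ≤ 105165: n = 145 (giving 104545).
Indices 71 through 145: 75 terms.

75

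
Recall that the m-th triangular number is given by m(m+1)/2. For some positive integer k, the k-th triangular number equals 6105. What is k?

110

Set n(n+1)/2 = 6105, giving n² + n − 12210 = 0.
The discriminant is 1 + 8·6105 = 48841, and √48841 = 221.
So n = (-1 + 221) / 2 = 220/2 = 110.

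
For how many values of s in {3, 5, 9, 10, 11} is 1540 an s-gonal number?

s = 3: P(3, 55) = 1540. ✓
s = 5: P(5, 32) = 1520 and P(5, 33) = 1617; 1540 is not s-gonal.
s = 9: P(9, 21) = 1491 and P(9, 22) = 1639; 1540 is not s-gonal.
s = 10: P(10, 20) = 1540. ✓
s = 11: P(11, 18) = 1395 and P(11, 19) = 1558; 1540 is not s-gonal.
Hits: s ∈ {3, 10} → 2.

2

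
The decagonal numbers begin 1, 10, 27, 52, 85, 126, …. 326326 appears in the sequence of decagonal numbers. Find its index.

Set n(4n−3) = 326326, giving 4n² − 3n − 326326 = 0.
The discriminant is 9 + 16·326326 = 5221225, and √5221225 = 2285.
So n = (3 + 2285) / 8 = 2288/8 = 286.

286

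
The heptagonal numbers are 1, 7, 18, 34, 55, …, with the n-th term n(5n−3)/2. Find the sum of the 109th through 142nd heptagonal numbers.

1340552

Σ i(5i−3)/2 = (5Σi² − 3Σi) / 2 over i = 109..142.
Σi = 10153 − 5886 = 4267 and Σi² = 964535 − 425754 = 538781.
(5·538781 − 3·4267) / 2 = 2681104/2 = 1340552.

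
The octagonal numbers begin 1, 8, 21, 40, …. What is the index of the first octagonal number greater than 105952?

189

Solve n(3n−2) > 105952 for integer n.
The largest n with value ≤ 105952 is 188 (since 105656 ≤ 105952 < 106785), so the first above is n = 189, value 106785.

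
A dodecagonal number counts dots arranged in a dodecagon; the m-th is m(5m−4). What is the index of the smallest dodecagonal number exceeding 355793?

Solve n(5n−4) > 355793 for integer n.
The largest n with value ≤ 355793 is 267 (since 355377 ≤ 355793 < 358048), so the first above is n = 268, value 358048.

268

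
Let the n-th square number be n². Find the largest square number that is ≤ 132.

121

Solve n² ≤ 132 for integer n.
n = 11 gives 121 ≤ 132, while n = 12 gives 144 > 132; so the answer is 121.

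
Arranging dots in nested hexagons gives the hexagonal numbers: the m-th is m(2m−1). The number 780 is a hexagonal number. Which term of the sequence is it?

20

Set n(2n−1) = 780, giving 2n² − n − 780 = 0.
The discriminant is 1 + 8·780 = 6241, and √6241 = 79.
So n = (1 + 79) / 4 = 80/4 = 20.
Check: 20·(2·20 − 1) = 780. ✓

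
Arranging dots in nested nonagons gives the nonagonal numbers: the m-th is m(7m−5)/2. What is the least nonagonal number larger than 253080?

Solve n(7n−5)/2 > 253080 for integer n.
The largest n with value ≤ 253080 is 269 (since 252591 ≤ 253080 < 254475), so the first above is n = 270, value 254475.

254475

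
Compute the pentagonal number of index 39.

2262

39·(3·39 − 1)/2 = 39·116/2 = 39·58 = 2262.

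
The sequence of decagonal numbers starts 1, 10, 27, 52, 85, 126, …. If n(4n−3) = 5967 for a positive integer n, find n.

Set n(4n−3) = 5967, giving 4n² − 3n − 5967 = 0.
The discriminant is 9 + 16·5967 = 95481, and √95481 = 309.
So n = (3 + 309) / 8 = 312/8 = 39.

39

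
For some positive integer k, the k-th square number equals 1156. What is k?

34

We need n² = 1156, so n = √1156 = 34.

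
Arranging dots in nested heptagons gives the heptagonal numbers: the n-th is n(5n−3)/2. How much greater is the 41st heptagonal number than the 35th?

41·(5·41 − 3)/2 = 4141 and 35·(5·35 − 3)/2 = 3010.
Difference: 4141 − 3010 = 1131.

1131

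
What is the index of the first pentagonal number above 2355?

Solve n(3n−1)/2 > 2355 for integer n.
The largest n with value ≤ 2355 is 39 (since 2262 ≤ 2355 < 2380), so the first above is n = 40, value 2380.

40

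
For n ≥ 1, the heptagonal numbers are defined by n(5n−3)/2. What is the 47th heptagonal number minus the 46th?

Consecutive heptagonal numbers differ by 5n − 4: here 5·47 − 4 = 231.

231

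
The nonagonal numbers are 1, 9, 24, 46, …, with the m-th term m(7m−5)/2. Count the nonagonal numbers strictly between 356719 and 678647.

121

The n-th nonagonal number is n(7n−5)/2.
Smallest index with value > 356719: n = 320 (giving 357600).
Largest index with value < 678647: n = 440 (giving 676500).
Indices 320 through 440: 121 terms.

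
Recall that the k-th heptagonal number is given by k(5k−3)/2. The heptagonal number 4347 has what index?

42

Set n(5n−3)/2 = 4347, giving 5n² − 3n − 8694 = 0.
The discriminant is 9 + 40·4347 = 173889, and √173889 = 417.
So n = (3 + 417) / 10 = 420/10 = 42.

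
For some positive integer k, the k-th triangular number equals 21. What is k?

6

Set n(n+1)/2 = 21, giving n² + n − 42 = 0.
The discriminant is 1 + 8·21 = 169, and √169 = 13.
So n = (-1 + 13) / 2 = 12/2 = 6.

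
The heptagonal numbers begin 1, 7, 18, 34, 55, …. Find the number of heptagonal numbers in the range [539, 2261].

The n-th heptagonal number is n(5n−3)/2.
Smallest index with value ≥ 539: n = 15 (giving 540).
Largest index with value ≤ 2261: n = 30 (giving 2205).
Indices 15 through 30: 16 terms.

16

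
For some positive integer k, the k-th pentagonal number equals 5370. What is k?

60

Set n(3n−1)/2 = 5370, giving 3n² − n − 10740 = 0.
So n = (1 + 359) / 6 = 360/6 = 60.
Check: 60·(3·60 − 1)/2 = 5370. ✓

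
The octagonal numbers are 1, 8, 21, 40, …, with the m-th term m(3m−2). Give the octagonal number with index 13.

13·(3·13 − 2) = 13·37 = 481.

481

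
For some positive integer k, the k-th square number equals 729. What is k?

27

We need n² = 729, so n = √729 = 27.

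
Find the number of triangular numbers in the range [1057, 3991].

The n-th triangular number is n(n+1)/2.
Smallest index with value ≥ 1057: n = 46 (giving 1081).
Largest index with value ≤ 3991: n = 88 (giving 3916).
Indices 46 through 88: 43 terms.

43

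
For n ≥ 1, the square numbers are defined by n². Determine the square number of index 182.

33124

The 182nd square number is n² with n = 182.
182² = 33124.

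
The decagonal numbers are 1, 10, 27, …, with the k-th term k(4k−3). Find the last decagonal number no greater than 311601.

Solve n(4n−3) ≤ 311601 for integer n.
n = 279 gives 310527 ≤ 311601, while n = 280 gives 312760 > 311601; so the answer is 310527.

310527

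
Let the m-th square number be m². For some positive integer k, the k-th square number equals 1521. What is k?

We need n² = 1521, so n = √1521 = 39.

39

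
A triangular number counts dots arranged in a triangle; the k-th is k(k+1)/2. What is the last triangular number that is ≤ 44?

Solve n(n+1)/2 ≤ 44 for integer n.
n = 8 gives 36 ≤ 44, while n = 9 gives 45 > 44; so the answer is 36.

36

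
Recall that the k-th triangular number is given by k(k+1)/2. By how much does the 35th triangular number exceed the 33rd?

69

35·36/2 = 630 and 33·34/2 = 561.
Difference: 630 − 561 = 69.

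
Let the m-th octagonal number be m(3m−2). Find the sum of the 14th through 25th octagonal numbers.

13650

Σ i(3i−2) = 3Σi² − 2Σi over i = 14..25.
Σi = 325 − 91 = 234 and Σi² = 5525 − 819 = 4706.
3·4706 − 2·234 = 13650.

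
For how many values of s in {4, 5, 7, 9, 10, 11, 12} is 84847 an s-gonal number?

1

s = 4: P(4, 291) = 84681 and P(4, 292) = 85264; 84847 is not s-gonal.
s = 5: P(5, 238) = 84847. ✓
s = 7: P(7, 184) = 84364 and P(7, 185) = 85285; 84847 is not s-gonal.
s = 9: P(9, 156) = 84786 and P(9, 157) = 85879; 84847 is not s-gonal.
s = 10: P(10, 146) = 84826 and P(10, 147) = 85995; 84847 is not s-gonal.
s = 11: P(11, 137) = 83981 and P(11, 138) = 85215; 84847 is not s-gonal.
s = 12: P(12, 130) = 83980 and P(12, 131) = 85281; 84847 is not s-gonal.
Hits: s ∈ {5} → 1.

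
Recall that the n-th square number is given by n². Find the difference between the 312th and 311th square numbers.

n² − (n−1)² = 2n − 1, so 312² − 311² = 2·312 − 1 = 623.

623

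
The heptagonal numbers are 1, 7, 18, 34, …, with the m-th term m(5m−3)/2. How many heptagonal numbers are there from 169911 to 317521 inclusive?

96

The n-th heptagonal number is n(5n−3)/2.
Smallest index with value ≥ 169911: n = 261 (giving 169911).
Largest index with value ≤ 317521: n = 356 (giving 316306).
Indices 261 through 356: 96 terms.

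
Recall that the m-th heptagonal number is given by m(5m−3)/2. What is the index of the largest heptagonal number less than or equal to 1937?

28

Solve n(5n−3)/2 ≤ 1937 for integer n.
n = 28 gives 1918 ≤ 1937, while n = 29 gives 2059 > 1937; so the answer is index 28.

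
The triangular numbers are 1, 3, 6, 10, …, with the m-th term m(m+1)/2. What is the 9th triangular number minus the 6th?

24

9·10/2 = 45 and 6·7/2 = 21.
Difference: 45 − 21 = 24.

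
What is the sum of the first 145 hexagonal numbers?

2042905

Σ i(2i−1) = 2Σi² − Σi over i = 1..145.
Σi = 10585 and Σi² = 1026745.
2·1026745 − 1·10585 = 2042905.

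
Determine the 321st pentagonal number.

321·(3·321 − 1)/2 = 321·962/2 = 321·481 = 154401.

154401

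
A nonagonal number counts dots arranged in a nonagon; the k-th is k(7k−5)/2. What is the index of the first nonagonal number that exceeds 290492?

Solve n(7n−5)/2 > 290492 for integer n.
The largest n with value ≤ 290492 is 288 (since 289584 ≤ 290492 < 291601), so the first above is n = 289, value 291601.

289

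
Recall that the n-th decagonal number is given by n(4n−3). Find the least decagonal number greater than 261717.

263425

Solve n(4n−3) > 261717 for integer n.
The largest n with value ≤ 261717 is 256 (since 261376 ≤ 261717 < 263425), so the first above is n = 257, value 263425.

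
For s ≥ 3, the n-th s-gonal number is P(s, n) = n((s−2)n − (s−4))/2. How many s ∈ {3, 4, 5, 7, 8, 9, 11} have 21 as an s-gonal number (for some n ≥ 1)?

s = 3: P(3, 6) = 21. ✓
s = 4: P(4, 4) = 16 and P(4, 5) = 25; 21 is not s-gonal.
s = 5: P(5, 3) = 12 and P(5, 4) = 22; 21 is not s-gonal.
s = 7: P(7, 3) = 18 and P(7, 4) = 34; 21 is not s-gonal.
s = 8: P(8, 3) = 21. ✓
s = 9: P(9, 2) = 9 and P(9, 3) = 24; 21 is not s-gonal.
s = 11: P(11, 2) = 11 and P(11, 3) = 30; 21 is not s-gonal.
Hits: s ∈ {3, 8} → 2.

2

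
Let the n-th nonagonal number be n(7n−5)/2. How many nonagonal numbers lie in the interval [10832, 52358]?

The n-th nonagonal number is n(7n−5)/2.
Smallest index with value ≥ 10832: n = 56 (giving 10836).
Largest index with value ≤ 52358: n = 122 (giving 51789).
Indices 56 through 122: 67 terms.

67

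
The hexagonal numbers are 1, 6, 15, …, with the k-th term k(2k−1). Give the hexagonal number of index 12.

The 12th hexagonal number is n(2n−1) with n = 12.
12·(2·12 − 1) = 12·23 = 276.

276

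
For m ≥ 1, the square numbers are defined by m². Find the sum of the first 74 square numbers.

137825

Σ_{i=1}^{74} i² = 74·75·149/6 = 137825.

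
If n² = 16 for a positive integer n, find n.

We need n² = 16, so n = √16 = 4.
Check: 4² = 16. ✓

4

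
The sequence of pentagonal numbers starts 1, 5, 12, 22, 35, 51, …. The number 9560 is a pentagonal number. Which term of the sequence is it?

Set n(3n−1)/2 = 9560, giving 3n² − n − 19120 = 0.
The discriminant is 1 + 24·9560 = 229441, and √229441 = 479.
So n = (1 + 479) / 6 = 480/6 = 80.

80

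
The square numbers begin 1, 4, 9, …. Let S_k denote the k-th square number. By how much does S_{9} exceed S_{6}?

45

9² = 81 and 6² = 36.
Difference: 81 − 36 = 45.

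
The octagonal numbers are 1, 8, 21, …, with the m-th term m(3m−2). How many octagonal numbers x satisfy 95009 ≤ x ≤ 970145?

The n-th octagonal number is n(3n−2).
Smallest index with value ≥ 95009: n = 179 (giving 95765).
Largest index with value ≤ 970145: n = 569 (giving 970145).
Indices 179 through 569: 391 terms.

391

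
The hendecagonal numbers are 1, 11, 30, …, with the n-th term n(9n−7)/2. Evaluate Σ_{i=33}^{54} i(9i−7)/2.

Σ i(9i−7)/2 = (9Σi² − 7Σi) / 2 over i = 33..54.
Σi = 1485 − 528 = 957 and Σi² = 53955 − 11440 = 42515.
(9·42515 − 7·957) / 2 = 375936/2 = 187968.

187968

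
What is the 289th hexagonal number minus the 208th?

80433

289·(2·289 − 1) = 166753 and 208·(2·208 − 1) = 86320.
Difference: 166753 − 86320 = 80433.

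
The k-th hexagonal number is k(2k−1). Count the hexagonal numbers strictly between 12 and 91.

4

The n-th hexagonal number is n(2n−1).
Smallest index with value > 12: n = 3 (giving 15).
Largest index with value < 91: n = 6 (giving 66).
Indices 3 through 6: 4 terms.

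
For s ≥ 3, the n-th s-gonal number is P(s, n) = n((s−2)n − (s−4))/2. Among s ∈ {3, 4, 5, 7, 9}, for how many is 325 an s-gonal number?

2

s = 3: P(3, 25) = 325. ✓
s = 4: P(4, 18) = 324 and P(4, 19) = 361; 325 is not s-gonal.
s = 5: P(5, 14) = 287 and P(5, 15) = 330; 325 is not s-gonal.
s = 7: P(7, 11) = 286 and P(7, 12) = 342; 325 is not s-gonal.
s = 9: P(9, 10) = 325. ✓
Hits: s ∈ {3, 9} → 2.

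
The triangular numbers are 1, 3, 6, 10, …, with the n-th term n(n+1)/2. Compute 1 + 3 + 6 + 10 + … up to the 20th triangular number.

1540

Σ i(i+1)/2 = (Σi² + Σi) / 2 over i = 1..20.
Σi = 210 and Σi² = 2870.
(1·2870 + 1·210) / 2 = 3080/2 = 1540.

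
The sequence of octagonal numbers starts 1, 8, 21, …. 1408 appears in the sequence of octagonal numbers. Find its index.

22

Set n(3n−2) = 1408, giving 3n² − 2n − 1408 = 0.
So n = (2 + 130) / 6 = 132/6 = 22.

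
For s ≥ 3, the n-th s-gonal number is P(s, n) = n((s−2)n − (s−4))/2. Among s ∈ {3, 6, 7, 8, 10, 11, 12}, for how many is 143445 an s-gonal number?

s = 3: P(3, 535) = 143380 and P(3, 536) = 143916; 143445 is not s-gonal.
s = 6: P(6, 268) = 143380 and P(6, 269) = 144453; 143445 is not s-gonal.
s = 7: P(7, 239) = 142444 and P(7, 240) = 143640; 143445 is not s-gonal.
s = 8: P(8, 219) = 143445. ✓
s = 10: P(10, 189) = 142317 and P(10, 190) = 143830; 143445 is not s-gonal.
s = 11: P(11, 178) = 141955 and P(11, 179) = 143558; 143445 is not s-gonal.
s = 12: P(12, 169) = 142129 and P(12, 170) = 143820; 143445 is not s-gonal.
Hits: s ∈ {8} → 1.

1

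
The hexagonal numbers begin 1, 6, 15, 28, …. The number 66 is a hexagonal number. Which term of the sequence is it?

Set n(2n−1) = 66, giving 2n² − n − 66 = 0.
The discriminant is 1 + 8·66 = 529, and √529 = 23.
So n = (1 + 23) / 4 = 24/4 = 6.

6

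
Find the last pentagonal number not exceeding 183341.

Solve n(3n−1)/2 ≤ 183341 for integer n.
n = 349 gives 182527 ≤ 183341, while n = 350 gives 183575 > 183341; so the answer is 182527.

182527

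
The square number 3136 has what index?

We need n² = 3136, so n = √3136 = 56.

56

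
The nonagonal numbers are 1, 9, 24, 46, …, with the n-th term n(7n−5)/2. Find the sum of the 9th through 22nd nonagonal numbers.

12026

Σ i(7i−5)/2 = (7Σi² − 5Σi) / 2 over i = 9..22.
Σi = 253 − 36 = 217 and Σi² = 3795 − 204 = 3591.
(7·3591 − 5·217) / 2 = 24052/2 = 12026.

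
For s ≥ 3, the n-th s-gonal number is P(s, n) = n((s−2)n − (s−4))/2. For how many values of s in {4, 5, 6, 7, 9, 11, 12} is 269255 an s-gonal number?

1

s = 4: P(4, 518) = 268324 and P(4, 519) = 269361; 269255 is not s-gonal.
s = 5: P(5, 423) = 268182 and P(5, 424) = 269452; 269255 is not s-gonal.
s = 6: P(6, 367) = 269011 and P(6, 368) = 270480; 269255 is not s-gonal.
s = 7: P(7, 328) = 268468 and P(7, 329) = 270109; 269255 is not s-gonal.
s = 9: P(9, 277) = 267859 and P(9, 278) = 269799; 269255 is not s-gonal.
s = 11: P(11, 245) = 269255. ✓
s = 12: P(12, 232) = 268192 and P(12, 233) = 270513; 269255 is not s-gonal.
Hits: s ∈ {11} → 1.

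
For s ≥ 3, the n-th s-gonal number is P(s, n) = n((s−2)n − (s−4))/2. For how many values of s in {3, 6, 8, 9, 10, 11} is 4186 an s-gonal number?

2

s = 3: P(3, 91) = 4186. ✓
s = 6: P(6, 46) = 4186. ✓
s = 8: P(8, 37) = 4033 and P(8, 38) = 4256; 4186 is not s-gonal.
s = 9: P(9, 34) = 3961 and P(9, 35) = 4200; 4186 is not s-gonal.
s = 10: P(10, 32) = 4000 and P(10, 33) = 4257; 4186 is not s-gonal.
s = 11: P(11, 30) = 3945 and P(11, 31) = 4216; 4186 is not s-gonal.
Hits: s ∈ {3, 6} → 2.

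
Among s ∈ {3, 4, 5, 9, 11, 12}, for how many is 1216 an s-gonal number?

2

s = 3: P(3, 48) = 1176 and P(3, 49) = 1225; 1216 is not s-gonal.
s = 4: P(4, 34) = 1156 and P(4, 35) = 1225; 1216 is not s-gonal.
s = 5: P(5, 28) = 1162 and P(5, 29) = 1247; 1216 is not s-gonal.
s = 9: P(9, 19) = 1216. ✓
s = 11: P(11, 16) = 1096 and P(11, 17) = 1241; 1216 is not s-gonal.
s = 12: P(12, 16) = 1216. ✓
Hits: s ∈ {9, 12} → 2.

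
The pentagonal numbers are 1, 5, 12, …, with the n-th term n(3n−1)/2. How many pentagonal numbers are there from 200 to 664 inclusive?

10

The n-th pentagonal number is n(3n−1)/2.
Smallest index with value ≥ 200: n = 12 (giving 210).
Largest index with value ≤ 664: n = 21 (giving 651).
Indices 12 through 21: 10 terms.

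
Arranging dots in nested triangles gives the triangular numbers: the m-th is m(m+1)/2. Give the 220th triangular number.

220·221/2 = 48620/2 = 24310.

24310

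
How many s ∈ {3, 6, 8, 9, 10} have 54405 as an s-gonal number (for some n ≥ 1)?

s = 3: P(3, 329) = 54285 and P(3, 330) = 54615; 54405 is not s-gonal.
s = 6: P(6, 165) = 54285 and P(6, 166) = 54946; 54405 is not s-gonal.
s = 8: P(8, 135) = 54405. ✓
s = 9: P(9, 125) = 54375 and P(9, 126) = 55251; 54405 is not s-gonal.
s = 10: P(10, 117) = 54405. ✓
Hits: s ∈ {8, 10} → 2.

2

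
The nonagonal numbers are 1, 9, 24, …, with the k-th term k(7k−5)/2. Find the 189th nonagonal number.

124551

The 189th nonagonal number is n(7n−5)/2 with n = 189.
189·(7·189 − 5)/2 = 189·1318/2 = 189·659 = 124551.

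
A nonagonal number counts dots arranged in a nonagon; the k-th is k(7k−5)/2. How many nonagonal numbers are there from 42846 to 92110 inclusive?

The n-th nonagonal number is n(7n−5)/2.
Smallest index with value ≥ 42846: n = 111 (giving 42846).
Largest index with value ≤ 92110: n = 162 (giving 91449).
Indices 111 through 162: 52 terms.

52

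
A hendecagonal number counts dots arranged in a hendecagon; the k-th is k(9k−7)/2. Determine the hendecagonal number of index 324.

471258

The 324th hendecagonal number is n(9n−7)/2 with n = 324.
324·(9·324 − 7)/2 = 324·2909/2 = 471258.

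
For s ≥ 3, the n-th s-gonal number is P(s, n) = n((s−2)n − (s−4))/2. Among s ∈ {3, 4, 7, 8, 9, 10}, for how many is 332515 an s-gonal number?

1

s = 3: P(3, 814) = 331705 and P(3, 815) = 332520; 332515 is not s-gonal.
s = 4: P(4, 576) = 331776 and P(4, 577) = 332929; 332515 is not s-gonal.
s = 7: P(7, 365) = 332515. ✓
s = 8: P(8, 333) = 332001 and P(8, 334) = 334000; 332515 is not s-gonal.
s = 9: P(9, 308) = 331254 and P(9, 309) = 333411; 332515 is not s-gonal.
s = 10: P(10, 288) = 330912 and P(10, 289) = 333217; 332515 is not s-gonal.
Hits: s ∈ {7} → 1.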